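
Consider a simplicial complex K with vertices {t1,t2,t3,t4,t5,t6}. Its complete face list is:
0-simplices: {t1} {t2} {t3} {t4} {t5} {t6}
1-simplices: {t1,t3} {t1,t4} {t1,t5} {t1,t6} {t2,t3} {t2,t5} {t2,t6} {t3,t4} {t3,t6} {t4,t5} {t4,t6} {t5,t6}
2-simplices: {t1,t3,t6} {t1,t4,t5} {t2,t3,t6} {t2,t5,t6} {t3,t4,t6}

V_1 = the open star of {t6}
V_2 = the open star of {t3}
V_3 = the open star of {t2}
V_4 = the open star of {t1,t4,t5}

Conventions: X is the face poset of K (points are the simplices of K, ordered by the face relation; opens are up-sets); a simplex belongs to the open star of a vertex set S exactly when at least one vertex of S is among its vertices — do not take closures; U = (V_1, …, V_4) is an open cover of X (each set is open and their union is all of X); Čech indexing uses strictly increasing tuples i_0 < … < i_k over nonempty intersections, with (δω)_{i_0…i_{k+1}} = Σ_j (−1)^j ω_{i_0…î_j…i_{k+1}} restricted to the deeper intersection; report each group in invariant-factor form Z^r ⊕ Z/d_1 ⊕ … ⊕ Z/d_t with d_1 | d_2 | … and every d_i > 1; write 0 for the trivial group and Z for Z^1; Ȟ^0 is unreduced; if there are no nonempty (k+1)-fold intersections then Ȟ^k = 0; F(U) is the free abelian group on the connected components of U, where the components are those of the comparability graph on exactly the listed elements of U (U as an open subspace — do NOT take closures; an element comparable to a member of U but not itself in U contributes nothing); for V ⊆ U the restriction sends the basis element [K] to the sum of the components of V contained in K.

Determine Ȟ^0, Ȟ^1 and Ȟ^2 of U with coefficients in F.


intersection data:
  V1={{t6},{t1,t6},{t2,t6},{t3,t6},{t4,t6},{t5,t6},{t1,t3,t6},{t2,t3,t6},{t2,t5,t6},{t3,t4,t6}} V2={{t3},{t1,t3},{t2,t3},{t3,t4},{t3,t6},{t1,t3,t6},{t2,t3,t6},{t3,t4,t6}} V3={{t2},{t2,t3},{t2,t5},{t2,t6},{t2,t3,t6},{t2,t5,t6}} V4={{t1},{t4},{t5},{t1,t3},{t1,t4},{t1,t5},{t1,t6},{t2,t5},{t3,t4},{t4,t5},{t4,t6},{t5,t6},{t1,t3,t6},{t1,t4,t5},{t2,t5,t6},{t3,t4,t6}}
  V12={{t3,t6},{t1,t3,t6},{t2,t3,t6},{t3,t4,t6}} V13={{t2,t6},{t2,t3,t6},{t2,t5,t6}} V14={{t1,t6},{t4,t6},{t5,t6},{t1,t3,t6},{t2,t5,t6},{t3,t4,t6}} V23={{t2,t3},{t2,t3,t6}} V24={{t1,t3},{t3,t4},{t1,t3,t6},{t3,t4,t6}} V34={{t2,t5},{t2,t5,t6}}
  V123={{t2,t3,t6}} V124={{t1,t3,t6},{t3,t4,t6}} V134={{t2,t5,t6}}
components per intersection:
  V1: {{t6},{t1,t6},{t2,t6},{t3,t6},{t4,t6},{t5,t6},{t1,t3,t6},{t2,t3,t6},{t2,t5,t6},{t3,t4,t6}}
  V2: {{t3},{t1,t3},{t2,t3},{t3,t4},{t3,t6},{t1,t3,t6},{t2,t3,t6},{t3,t4,t6}}
  V3: {{t2},{t2,t3},{t2,t5},{t2,t6},{t2,t3,t6},{t2,t5,t6}}
  V4: {{t1},{t4},{t5},{t1,t3},{t1,t4},{t1,t5},{t1,t6},{t2,t5},{t3,t4},{t4,t5},{t4,t6},{t5,t6},{t1,t3,t6},{t1,t4,t5},{t2,t5,t6},{t3,t4,t6}}
  V12: {{t3,t6},{t1,t3,t6},{t2,t3,t6},{t3,t4,t6}}
  V13: {{t2,t6},{t2,t3,t6},{t2,t5,t6}}
  V14: {{t1,t6},{t1,t3,t6}} {{t4,t6},{t3,t4,t6}} {{t5,t6},{t2,t5,t6}}
  V23: {{t2,t3},{t2,t3,t6}}
  V24: {{t1,t3},{t1,t3,t6}} {{t3,t4},{t3,t4,t6}}
  V34: {{t2,t5},{t2,t5,t6}}
  V123: {{t2,t3,t6}}
  V124: {{t1,t3,t6}} {{t3,t4,t6}}
  V134: {{t2,t5,t6}}
C dims 4,9,4; δ0: rk 3, SNF 1^3; δ1: rk 4, SNF 1^4
Ȟ^0 = (4 − 3) − 0 = 1, so Ȟ^0 ≅ Z
Ȟ^1 = (9 − 4) − 3 = 2, so Ȟ^1 ≅ Z^2
Ȟ^2 = (4 − 0) − 4 = 0, so Ȟ^2 ≅ 0

Ȟ^0(U;F) ≅ Z, Ȟ^1(U;F) ≅ Z^2 and Ȟ^2(U;F) ≅ 0


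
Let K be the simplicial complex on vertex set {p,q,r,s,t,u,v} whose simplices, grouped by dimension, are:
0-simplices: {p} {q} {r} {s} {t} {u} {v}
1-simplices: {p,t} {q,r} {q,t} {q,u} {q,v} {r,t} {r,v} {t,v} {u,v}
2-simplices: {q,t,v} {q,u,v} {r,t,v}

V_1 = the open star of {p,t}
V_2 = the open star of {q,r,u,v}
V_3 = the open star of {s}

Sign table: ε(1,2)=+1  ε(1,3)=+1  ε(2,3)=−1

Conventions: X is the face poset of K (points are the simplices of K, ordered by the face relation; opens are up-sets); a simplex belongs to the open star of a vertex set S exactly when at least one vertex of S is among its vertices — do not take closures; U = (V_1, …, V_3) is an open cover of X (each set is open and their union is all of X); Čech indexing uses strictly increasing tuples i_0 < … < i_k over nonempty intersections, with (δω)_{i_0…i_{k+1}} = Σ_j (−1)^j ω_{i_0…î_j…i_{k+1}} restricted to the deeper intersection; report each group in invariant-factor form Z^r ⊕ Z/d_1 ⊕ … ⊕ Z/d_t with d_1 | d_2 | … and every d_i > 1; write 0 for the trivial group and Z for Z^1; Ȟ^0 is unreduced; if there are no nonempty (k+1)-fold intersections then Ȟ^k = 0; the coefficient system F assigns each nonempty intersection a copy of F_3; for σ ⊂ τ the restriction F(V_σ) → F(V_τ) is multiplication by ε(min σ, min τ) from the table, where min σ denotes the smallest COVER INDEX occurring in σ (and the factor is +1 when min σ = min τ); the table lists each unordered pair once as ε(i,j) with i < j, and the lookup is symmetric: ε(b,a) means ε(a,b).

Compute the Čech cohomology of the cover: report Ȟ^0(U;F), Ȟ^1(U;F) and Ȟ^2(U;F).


intersection data:
  V1={{p},{t},{p,t},{q,t},{r,t},{t,v},{q,t,v},{r,t,v}} V2={{q},{r},{u},{v},{q,r},{q,t},{q,u},{q,v},{r,t},{r,v},{t,v},{u,v},{q,t,v},{q,u,v},{r,t,v}} V3={{s}}
  V12={{q,t},{r,t},{t,v},{q,t,v},{r,t,v}}
C dims 3,1; δ0: rk_F3 1
Ȟ^0 = (3 − 1) − 0 = 2, so Ȟ^0 ≅ Z/3 ⊕ Z/3
Ȟ^1 = (1 − 0) − 1 = 0, so Ȟ^1 ≅ 0
Ȟ^2 = (0 − 0) − 0 = 0, so Ȟ^2 ≅ 0

Ȟ^0 ≅ Z/3 ⊕ Z/3,  Ȟ^1 ≅ 0,  Ȟ^2 ≅ 0


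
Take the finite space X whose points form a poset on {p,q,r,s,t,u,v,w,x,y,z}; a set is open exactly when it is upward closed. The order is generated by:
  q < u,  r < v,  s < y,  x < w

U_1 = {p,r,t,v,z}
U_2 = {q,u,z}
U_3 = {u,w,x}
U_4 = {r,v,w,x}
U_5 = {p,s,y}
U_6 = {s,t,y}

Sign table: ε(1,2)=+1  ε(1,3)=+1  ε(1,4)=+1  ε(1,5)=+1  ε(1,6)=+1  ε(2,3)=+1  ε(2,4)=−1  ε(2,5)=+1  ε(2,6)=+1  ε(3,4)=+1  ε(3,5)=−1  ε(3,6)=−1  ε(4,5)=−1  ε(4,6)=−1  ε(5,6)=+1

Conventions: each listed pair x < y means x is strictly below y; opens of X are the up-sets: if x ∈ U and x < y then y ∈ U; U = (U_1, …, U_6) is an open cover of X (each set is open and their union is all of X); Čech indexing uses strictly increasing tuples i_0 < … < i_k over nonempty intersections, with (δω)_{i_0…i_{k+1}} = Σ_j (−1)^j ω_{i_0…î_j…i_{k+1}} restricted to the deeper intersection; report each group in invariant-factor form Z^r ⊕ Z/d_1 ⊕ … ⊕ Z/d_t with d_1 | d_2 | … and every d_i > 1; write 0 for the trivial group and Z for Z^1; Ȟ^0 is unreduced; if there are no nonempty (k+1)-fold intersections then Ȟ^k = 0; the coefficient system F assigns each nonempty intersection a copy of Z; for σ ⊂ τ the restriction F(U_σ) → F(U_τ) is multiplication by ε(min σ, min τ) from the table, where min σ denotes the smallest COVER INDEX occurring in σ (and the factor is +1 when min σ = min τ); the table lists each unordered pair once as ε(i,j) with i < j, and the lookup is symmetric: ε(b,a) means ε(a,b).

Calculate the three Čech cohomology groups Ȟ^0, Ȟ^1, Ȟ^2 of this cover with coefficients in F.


nonempty intersections:
  U12={z} U14={r,v} U15={p} U16={t} U23={u} U34={w,x} U56={s,y}
C dims 6,7; δ0: rk 5, SNF 1^5
Ȟ^0: (6−5)−0=1 ⇒ Z
Ȟ^1: (7−0)−5=2 ⇒ Z^2
Ȟ^2: (0−0)−0=0 ⇒ 0

Ȟ^0 = Z; Ȟ^1 = Z^2; Ȟ^2 = 0


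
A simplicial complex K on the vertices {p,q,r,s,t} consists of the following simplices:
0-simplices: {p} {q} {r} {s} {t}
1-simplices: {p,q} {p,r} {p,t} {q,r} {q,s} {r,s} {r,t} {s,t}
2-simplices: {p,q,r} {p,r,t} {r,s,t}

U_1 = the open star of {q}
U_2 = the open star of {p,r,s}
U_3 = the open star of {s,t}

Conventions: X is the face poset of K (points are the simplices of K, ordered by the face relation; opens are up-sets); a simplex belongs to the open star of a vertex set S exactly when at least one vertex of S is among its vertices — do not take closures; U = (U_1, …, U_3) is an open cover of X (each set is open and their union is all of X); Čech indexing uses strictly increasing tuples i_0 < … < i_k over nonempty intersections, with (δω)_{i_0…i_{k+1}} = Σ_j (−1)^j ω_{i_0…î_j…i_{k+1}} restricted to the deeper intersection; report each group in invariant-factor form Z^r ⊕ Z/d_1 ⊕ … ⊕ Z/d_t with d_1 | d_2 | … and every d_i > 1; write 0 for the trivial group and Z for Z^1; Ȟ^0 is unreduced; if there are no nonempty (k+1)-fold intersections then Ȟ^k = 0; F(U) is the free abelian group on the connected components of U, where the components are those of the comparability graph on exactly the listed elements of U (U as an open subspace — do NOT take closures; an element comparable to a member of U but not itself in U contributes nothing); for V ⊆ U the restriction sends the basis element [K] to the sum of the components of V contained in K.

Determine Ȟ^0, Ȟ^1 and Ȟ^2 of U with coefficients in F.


nonempty overlaps:
  U1={{q},{p,q},{q,r},{q,s},{p,q,r}} U2={{p},{r},{s},{p,q},{p,r},{p,t},{q,r},{q,s},{r,s},{r,t},{s,t},{p,q,r},{p,r,t},{r,s,t}} U3={{s},{t},{p,t},{q,s},{r,s},{r,t},{s,t},{p,r,t},{r,s,t}}
  U12={{p,q},{q,r},{q,s},{p,q,r}} U13={{q,s}} U23={{s},{p,t},{q,s},{r,s},{r,t},{s,t},{p,r,t},{r,s,t}}
  U123={{q,s}}
components per intersection:
  U1: {{q},{p,q},{q,r},{q,s},{p,q,r}}
  U2: {{p},{r},{s},{p,q},{p,r},{p,t},{q,r},{q,s},{r,s},{r,t},{s,t},{p,q,r},{p,r,t},{r,s,t}}
  U3: {{s},{t},{p,t},{q,s},{r,s},{r,t},{s,t},{p,r,t},{r,s,t}}
  U12: {{p,q},{q,r},{p,q,r}} {{q,s}}
  U13: {{q,s}}
  U23: {{s},{p,t},{q,s},{r,s},{r,t},{s,t},{p,r,t},{r,s,t}}
  U123: {{q,s}}
C dims 3,4,1; δ0: rk 2, SNF 1^2; δ1: rk 1, SNF 1^1
degree 0: 3−2−0 = 1 → Ȟ^0 ≅ Z
degree 1: 4−1−2 = 1 → Ȟ^1 ≅ Z
degree 2: 1−0−1 = 0 → Ȟ^2 ≅ 0

Ȟ^0 ≅ Z, Ȟ^1 ≅ Z and Ȟ^2 ≅ 0


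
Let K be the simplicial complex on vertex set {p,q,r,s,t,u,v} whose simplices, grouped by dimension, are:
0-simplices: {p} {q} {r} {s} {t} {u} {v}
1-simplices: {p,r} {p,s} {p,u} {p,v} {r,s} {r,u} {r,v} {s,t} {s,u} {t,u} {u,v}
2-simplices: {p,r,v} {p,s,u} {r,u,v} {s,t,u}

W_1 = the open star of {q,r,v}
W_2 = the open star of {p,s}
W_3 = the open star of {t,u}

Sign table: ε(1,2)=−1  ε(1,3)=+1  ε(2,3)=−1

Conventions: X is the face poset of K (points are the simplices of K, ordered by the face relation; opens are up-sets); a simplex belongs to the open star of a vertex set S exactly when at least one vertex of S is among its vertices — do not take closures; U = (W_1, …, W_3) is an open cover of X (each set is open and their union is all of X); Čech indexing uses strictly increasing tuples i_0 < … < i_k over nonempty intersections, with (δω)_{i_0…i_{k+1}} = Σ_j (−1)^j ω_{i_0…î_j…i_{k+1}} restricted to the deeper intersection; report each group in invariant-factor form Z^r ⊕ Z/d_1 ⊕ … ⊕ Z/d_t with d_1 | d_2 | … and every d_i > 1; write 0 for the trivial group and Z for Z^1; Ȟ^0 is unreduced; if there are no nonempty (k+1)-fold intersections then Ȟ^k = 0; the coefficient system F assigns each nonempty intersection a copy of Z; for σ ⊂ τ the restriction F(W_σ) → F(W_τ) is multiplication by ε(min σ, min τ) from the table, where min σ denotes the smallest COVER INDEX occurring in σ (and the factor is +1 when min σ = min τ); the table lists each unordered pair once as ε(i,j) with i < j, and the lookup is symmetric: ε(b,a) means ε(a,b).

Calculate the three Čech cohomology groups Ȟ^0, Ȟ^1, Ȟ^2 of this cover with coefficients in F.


Ȟ^0(U;F) ≅ Z, Ȟ^1(U;F) ≅ Z, Ȟ^2(U;F) ≅ 0

nerve simplices:
  W1={{q},{r},{v},{p,r},{p,v},{r,s},{r,u},{r,v},{u,v},{p,r,v},{r,u,v}} W2={{p},{s},{p,r},{p,s},{p,u},{p,v},{r,s},{s,t},{s,u},{p,r,v},{p,s,u},{s,t,u}} W3={{t},{u},{p,u},{r,u},{s,t},{s,u},{t,u},{u,v},{p,s,u},{r,u,v},{s,t,u}}
  W12={{p,r},{p,v},{r,s},{p,r,v}} W13={{r,u},{u,v},{r,u,v}} W23={{p,u},{s,t},{s,u},{p,s,u},{s,t,u}}
C dims 3,3; δ0: rk 2, SNF 1^2
degree 0: 3−2−0 = 1 → Ȟ^0 ≅ Z
degree 1: 3−0−2 = 1 → Ȟ^1 ≅ Z
degree 2: 0−0−0 = 0 → Ȟ^2 ≅ 0


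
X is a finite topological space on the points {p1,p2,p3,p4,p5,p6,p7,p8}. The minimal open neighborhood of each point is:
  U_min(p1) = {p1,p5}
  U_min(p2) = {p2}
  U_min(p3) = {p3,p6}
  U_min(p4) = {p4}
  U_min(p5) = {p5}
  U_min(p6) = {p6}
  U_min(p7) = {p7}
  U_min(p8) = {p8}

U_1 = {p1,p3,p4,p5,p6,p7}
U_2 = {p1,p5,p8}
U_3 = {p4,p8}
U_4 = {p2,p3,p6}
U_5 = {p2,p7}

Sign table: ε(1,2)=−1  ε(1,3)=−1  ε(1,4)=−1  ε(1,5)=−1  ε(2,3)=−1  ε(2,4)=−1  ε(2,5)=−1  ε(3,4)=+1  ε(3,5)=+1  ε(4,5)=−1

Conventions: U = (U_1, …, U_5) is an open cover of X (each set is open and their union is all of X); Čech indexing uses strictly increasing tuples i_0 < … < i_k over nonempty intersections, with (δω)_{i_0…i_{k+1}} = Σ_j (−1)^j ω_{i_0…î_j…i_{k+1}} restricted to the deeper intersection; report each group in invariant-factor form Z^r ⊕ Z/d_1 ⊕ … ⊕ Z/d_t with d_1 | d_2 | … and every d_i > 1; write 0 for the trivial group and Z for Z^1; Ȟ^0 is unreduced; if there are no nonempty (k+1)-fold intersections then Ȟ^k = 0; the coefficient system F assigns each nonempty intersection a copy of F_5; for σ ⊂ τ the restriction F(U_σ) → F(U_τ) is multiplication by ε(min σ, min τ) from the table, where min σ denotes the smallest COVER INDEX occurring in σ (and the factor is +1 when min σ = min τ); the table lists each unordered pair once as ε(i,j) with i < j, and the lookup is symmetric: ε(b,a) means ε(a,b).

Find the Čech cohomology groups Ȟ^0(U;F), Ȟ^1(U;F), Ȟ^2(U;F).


Ȟ^0 ≅ 0,  Ȟ^1 ≅ Z/5,  Ȟ^2 ≅ 0

nonempty intersections:
  U12={p1,p5} U13={p4} U14={p3,p6} U15={p7} U23={p8} U45={p2}
C dims 5,6; δ0: rk_F5 5
Ȟ^0: (5−5)−0=0 ⇒ 0
Ȟ^1: (6−0)−5=1 ⇒ Z/5
Ȟ^2: (0−0)−0=0 ⇒ 0


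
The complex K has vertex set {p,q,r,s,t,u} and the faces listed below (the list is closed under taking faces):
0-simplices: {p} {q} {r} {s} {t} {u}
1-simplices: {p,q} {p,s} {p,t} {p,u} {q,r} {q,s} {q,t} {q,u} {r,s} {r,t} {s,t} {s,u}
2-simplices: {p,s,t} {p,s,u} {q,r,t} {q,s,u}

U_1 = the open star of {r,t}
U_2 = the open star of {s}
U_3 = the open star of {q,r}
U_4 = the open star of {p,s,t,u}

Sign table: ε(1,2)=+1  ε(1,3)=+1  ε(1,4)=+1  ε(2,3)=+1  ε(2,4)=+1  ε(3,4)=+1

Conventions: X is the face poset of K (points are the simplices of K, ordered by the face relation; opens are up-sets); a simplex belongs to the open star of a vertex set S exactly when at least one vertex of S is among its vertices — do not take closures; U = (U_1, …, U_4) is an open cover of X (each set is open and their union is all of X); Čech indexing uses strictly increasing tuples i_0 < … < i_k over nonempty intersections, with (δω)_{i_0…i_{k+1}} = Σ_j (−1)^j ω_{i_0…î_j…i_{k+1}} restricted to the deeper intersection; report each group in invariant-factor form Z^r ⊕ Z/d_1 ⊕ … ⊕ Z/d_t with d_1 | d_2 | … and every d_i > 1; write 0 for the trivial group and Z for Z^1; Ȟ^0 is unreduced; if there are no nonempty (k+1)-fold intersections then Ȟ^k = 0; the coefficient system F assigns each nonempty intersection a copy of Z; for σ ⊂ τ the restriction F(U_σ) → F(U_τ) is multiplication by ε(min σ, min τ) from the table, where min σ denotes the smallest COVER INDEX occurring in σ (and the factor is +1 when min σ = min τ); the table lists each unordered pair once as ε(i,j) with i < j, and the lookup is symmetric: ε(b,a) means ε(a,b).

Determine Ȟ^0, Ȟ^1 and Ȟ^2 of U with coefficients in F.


Ȟ^0(U;F) ≅ Z,  Ȟ^1(U;F) ≅ 0,  Ȟ^2(U;F) ≅ 0

intersection data:
  U1={{r},{t},{p,t},{q,r},{q,t},{r,s},{r,t},{s,t},{p,s,t},{q,r,t}} U2={{s},{p,s},{q,s},{r,s},{s,t},{s,u},{p,s,t},{p,s,u},{q,s,u}} U3={{q},{r},{p,q},{q,r},{q,s},{q,t},{q,u},{r,s},{r,t},{q,r,t},{q,s,u}} U4={{p},{s},{t},{u},{p,q},{p,s},{p,t},{p,u},{q,s},{q,t},{q,u},{r,s},{r,t},{s,t},{s,u},{p,s,t},{p,s,u},{q,r,t},{q,s,u}}
  U12={{r,s},{s,t},{p,s,t}} U13={{r},{q,r},{q,t},{r,s},{r,t},{q,r,t}} U14={{t},{p,t},{q,t},{r,s},{r,t},{s,t},{p,s,t},{q,r,t}} U23={{q,s},{r,s},{q,s,u}} U24={{s},{p,s},{q,s},{r,s},{s,t},{s,u},{p,s,t},{p,s,u},{q,s,u}} U34={{p,q},{q,s},{q,t},{q,u},{r,s},{r,t},{q,r,t},{q,s,u}}
  U123={{r,s}} U124={{r,s},{s,t},{p,s,t}} U134={{q,t},{r,s},{r,t},{q,r,t}} U234={{q,s},{r,s},{q,s,u}}
  U1234={{r,s}}
C dims 4,6,4,1; δ0: rk 3, SNF 1^3; δ1: rk 3, SNF 1^3; δ2: rk 1, SNF 1^1
Ȟ^0 = (4 − 3) − 0 = 1, so Ȟ^0 ≅ Z
Ȟ^1 = (6 − 3) − 3 = 0, so Ȟ^1 ≅ 0
Ȟ^2 = (4 − 1) − 3 = 0, so Ȟ^2 ≅ 0


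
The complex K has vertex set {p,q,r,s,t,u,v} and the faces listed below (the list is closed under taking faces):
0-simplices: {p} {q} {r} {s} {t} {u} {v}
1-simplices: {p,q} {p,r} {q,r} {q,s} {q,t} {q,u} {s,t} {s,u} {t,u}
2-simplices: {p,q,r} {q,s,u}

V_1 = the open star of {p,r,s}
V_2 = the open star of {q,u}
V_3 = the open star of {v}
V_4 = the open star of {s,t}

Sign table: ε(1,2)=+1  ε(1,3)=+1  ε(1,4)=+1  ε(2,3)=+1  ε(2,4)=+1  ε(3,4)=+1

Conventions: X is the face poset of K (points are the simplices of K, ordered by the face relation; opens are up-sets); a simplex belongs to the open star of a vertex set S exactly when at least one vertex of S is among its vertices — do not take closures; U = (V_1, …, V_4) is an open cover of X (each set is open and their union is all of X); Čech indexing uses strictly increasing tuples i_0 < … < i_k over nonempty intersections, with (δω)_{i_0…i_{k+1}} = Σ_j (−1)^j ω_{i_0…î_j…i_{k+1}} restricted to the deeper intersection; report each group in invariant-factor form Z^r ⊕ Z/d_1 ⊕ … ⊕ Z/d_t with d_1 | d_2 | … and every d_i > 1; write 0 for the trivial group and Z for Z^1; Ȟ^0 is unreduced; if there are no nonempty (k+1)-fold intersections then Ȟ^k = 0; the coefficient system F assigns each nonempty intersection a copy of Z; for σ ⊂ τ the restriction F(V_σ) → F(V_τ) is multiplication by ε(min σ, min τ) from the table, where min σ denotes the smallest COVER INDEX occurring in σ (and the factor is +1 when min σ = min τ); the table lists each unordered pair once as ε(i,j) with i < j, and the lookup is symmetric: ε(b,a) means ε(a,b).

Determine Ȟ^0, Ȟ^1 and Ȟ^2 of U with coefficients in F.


Ȟ^0 ≅ Z^2, Ȟ^1 ≅ 0, Ȟ^2 ≅ 0

cover nerve:
  V1={{p},{r},{s},{p,q},{p,r},{q,r},{q,s},{s,t},{s,u},{p,q,r},{q,s,u}} V2={{q},{u},{p,q},{q,r},{q,s},{q,t},{q,u},{s,u},{t,u},{p,q,r},{q,s,u}} V3={{v}} V4={{s},{t},{q,s},{q,t},{s,t},{s,u},{t,u},{q,s,u}}
  V12={{p,q},{q,r},{q,s},{s,u},{p,q,r},{q,s,u}} V14={{s},{q,s},{s,t},{s,u},{q,s,u}} V24={{q,s},{q,t},{s,u},{t,u},{q,s,u}}
  V124={{q,s},{s,u},{q,s,u}}
C dims 4,3,1; δ0: rk 2, SNF 1^2; δ1: rk 1, SNF 1^1
Ȟ^0: (4−2)−0=2 ⇒ Z^2
Ȟ^1: (3−1)−2=0 ⇒ 0
Ȟ^2: (1−0)−1=0 ⇒ 0


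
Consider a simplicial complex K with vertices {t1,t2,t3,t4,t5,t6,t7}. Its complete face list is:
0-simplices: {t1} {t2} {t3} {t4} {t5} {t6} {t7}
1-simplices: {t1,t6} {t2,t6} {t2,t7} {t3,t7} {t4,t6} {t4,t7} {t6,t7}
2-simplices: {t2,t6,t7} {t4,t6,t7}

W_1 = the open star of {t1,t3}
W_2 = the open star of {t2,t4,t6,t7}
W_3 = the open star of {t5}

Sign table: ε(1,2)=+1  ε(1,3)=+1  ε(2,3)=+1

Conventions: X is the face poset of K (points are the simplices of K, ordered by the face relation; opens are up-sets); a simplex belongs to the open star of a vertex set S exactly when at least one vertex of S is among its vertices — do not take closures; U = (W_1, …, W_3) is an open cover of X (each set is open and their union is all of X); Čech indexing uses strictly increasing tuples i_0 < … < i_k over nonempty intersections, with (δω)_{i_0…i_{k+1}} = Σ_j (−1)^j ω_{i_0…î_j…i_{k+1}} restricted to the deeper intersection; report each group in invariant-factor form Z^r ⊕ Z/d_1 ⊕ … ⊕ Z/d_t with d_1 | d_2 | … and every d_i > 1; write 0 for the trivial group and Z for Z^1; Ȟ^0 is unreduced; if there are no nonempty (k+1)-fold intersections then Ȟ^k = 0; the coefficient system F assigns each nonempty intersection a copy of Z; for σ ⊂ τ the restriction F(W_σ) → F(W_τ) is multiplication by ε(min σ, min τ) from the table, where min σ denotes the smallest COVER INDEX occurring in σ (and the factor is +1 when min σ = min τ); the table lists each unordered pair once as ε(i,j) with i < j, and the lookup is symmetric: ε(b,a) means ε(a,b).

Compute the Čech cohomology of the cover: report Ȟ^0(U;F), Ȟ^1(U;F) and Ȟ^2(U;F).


Ȟ^0 = Z^2, Ȟ^1 = 0 and Ȟ^2 = 0

nonempty overlaps:
  W1={{t1},{t3},{t1,t6},{t3,t7}} W2={{t2},{t4},{t6},{t7},{t1,t6},{t2,t6},{t2,t7},{t3,t7},{t4,t6},{t4,t7},{t6,t7},{t2,t6,t7},{t4,t6,t7}} W3={{t5}}
  W12={{t1,t6},{t3,t7}}
C dims 3,1; δ0: rk 1, SNF 1^1
degree 0: 3−1−0 = 2 → Ȟ^0 ≅ Z^2
degree 1: 1−0−1 = 0 → Ȟ^1 ≅ 0
degree 2: 0−0−0 = 0 → Ȟ^2 ≅ 0


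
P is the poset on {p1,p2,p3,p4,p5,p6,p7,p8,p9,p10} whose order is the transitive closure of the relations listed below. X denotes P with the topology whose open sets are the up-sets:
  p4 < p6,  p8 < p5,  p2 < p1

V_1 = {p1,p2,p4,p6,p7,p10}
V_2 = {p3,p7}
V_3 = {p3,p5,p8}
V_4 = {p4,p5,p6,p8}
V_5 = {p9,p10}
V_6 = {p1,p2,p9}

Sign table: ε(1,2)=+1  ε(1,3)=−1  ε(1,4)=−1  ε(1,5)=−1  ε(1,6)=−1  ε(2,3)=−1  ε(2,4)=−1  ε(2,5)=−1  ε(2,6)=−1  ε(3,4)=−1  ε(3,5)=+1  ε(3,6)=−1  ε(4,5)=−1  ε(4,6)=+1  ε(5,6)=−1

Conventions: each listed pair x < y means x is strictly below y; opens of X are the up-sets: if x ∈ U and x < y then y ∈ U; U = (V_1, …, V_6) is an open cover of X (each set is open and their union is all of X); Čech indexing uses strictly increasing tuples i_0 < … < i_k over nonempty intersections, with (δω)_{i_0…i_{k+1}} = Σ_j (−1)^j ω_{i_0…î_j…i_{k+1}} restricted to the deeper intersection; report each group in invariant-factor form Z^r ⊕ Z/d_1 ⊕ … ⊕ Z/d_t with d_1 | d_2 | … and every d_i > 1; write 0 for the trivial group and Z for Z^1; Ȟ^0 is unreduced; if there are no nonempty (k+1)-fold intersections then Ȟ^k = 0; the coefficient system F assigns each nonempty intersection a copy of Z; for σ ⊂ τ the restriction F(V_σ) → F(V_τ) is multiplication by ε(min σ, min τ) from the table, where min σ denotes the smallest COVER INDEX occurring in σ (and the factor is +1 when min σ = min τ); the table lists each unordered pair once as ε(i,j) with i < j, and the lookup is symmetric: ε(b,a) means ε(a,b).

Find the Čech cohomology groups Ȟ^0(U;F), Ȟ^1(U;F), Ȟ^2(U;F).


Ȟ^0(U;F) ≅ 0,  Ȟ^1(U;F) ≅ Z ⊕ Z/2,  Ȟ^2(U;F) ≅ 0

cover nerve:
  V12={p7} V14={p4,p6} V15={p10} V16={p1,p2} V23={p3} V34={p5,p8} V56={p9}
C dims 6,7; δ0: rk 6, SNF 1^5·2
Ȟ^0: (6−6)−0=0 ⇒ 0
Ȟ^1: (7−0)−6=1 plus torsion [2] ⇒ Z ⊕ Z/2
Ȟ^2: (0−0)−0=0 ⇒ 0


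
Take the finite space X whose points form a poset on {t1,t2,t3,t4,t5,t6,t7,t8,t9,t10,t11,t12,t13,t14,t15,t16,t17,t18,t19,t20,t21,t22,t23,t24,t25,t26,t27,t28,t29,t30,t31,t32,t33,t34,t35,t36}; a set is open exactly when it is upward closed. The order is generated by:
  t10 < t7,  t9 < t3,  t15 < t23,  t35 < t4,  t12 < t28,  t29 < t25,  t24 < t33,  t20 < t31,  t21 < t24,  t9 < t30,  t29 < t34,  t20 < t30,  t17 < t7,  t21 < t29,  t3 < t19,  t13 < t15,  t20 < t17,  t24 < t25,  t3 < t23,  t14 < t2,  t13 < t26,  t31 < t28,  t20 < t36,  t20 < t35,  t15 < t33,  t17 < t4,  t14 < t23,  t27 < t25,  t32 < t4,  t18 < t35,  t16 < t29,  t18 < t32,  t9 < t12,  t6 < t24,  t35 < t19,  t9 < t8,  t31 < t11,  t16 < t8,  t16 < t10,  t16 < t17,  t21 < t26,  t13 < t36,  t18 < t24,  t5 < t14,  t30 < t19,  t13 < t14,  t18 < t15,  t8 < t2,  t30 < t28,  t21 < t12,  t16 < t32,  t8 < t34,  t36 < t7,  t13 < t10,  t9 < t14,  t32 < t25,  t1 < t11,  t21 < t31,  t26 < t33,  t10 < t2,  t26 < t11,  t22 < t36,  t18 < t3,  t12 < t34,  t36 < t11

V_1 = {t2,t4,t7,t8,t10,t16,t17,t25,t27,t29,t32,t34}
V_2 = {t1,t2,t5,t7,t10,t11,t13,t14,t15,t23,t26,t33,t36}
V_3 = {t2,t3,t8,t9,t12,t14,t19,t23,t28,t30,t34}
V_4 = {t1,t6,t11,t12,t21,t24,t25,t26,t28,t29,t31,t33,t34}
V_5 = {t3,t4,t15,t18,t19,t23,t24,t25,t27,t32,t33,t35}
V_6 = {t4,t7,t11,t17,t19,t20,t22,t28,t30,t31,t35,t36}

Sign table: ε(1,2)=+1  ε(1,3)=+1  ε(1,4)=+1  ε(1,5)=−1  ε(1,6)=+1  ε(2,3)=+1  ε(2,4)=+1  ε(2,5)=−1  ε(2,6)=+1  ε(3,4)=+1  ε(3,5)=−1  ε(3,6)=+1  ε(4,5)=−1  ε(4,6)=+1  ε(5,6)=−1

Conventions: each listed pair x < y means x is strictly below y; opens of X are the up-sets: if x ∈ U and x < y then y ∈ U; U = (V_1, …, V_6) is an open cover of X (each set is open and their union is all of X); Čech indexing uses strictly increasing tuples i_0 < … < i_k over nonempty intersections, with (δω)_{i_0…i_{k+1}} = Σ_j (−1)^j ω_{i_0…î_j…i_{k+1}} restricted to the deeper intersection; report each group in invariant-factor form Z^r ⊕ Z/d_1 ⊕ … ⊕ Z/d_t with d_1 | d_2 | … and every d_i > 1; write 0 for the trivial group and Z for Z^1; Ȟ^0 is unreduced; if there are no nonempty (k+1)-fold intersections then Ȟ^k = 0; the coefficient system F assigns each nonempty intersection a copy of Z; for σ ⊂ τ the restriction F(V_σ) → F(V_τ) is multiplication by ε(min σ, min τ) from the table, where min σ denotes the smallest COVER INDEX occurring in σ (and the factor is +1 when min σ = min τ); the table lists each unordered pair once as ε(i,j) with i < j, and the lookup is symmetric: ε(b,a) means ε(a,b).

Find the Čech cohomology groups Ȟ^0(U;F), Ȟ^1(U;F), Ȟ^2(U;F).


nonempty overlaps:
  V12={t2,t7,t10} V13={t2,t8,t34} V14={t25,t29,t34} V15={t4,t25,t27,t32} V16={t4,t7,t17} V23={t2,t14,t23} V24={t1,t11,t26,t33} V25={t15,t23,t33} V26={t7,t11,t36} V34={t12,t28,t34} V35={t3,t19,t23} V36={t19,t28,t30} V45={t24,t25,t33} V46={t11,t28,t31} V56={t4,t19,t35}
  V123={t2} V126={t7} V134={t34} V145={t25} V156={t4} V235={t23} V245={t33} V246={t11} V346={t28} V356={t19}
C dims 6,15,10; δ0: rk 5, SNF 1^5; δ1: rk 10, SNF 1^9·2
degree 0: 6−5−0 = 1 → Ȟ^0 ≅ Z
degree 1: 15−10−5 = 0 → Ȟ^1 ≅ 0
degree 2: 10−0−10 = 0 plus torsion [2] → Ȟ^2 ≅ Z/2

Ȟ^0 = Z, Ȟ^1 = 0, Ȟ^2 = Z/2


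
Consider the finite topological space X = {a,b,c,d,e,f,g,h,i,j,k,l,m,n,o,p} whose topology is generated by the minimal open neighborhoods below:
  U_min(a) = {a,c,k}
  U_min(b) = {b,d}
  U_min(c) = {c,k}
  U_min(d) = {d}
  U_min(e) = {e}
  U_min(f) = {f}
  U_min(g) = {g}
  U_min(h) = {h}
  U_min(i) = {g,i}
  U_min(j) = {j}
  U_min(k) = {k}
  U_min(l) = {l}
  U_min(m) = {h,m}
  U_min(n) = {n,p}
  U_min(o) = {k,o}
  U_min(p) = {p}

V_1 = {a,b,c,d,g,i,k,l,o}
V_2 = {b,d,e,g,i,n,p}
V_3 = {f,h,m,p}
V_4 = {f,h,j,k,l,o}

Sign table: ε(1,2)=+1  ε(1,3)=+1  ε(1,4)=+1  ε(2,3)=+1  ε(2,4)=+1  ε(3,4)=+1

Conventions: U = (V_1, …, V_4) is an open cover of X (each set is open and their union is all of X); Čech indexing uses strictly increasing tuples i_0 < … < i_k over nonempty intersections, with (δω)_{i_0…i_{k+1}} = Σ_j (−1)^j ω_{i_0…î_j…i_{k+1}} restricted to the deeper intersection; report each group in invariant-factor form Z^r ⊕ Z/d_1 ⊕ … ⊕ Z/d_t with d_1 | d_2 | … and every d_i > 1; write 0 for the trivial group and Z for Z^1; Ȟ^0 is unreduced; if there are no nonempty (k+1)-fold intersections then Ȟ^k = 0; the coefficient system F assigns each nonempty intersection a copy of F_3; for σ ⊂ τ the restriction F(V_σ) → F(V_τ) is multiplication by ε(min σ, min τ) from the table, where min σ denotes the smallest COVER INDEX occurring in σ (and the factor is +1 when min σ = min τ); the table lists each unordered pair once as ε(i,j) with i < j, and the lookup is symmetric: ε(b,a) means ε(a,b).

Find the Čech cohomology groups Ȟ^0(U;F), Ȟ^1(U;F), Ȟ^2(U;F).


Ȟ^0 ≅ Z/3, Ȟ^1 ≅ Z/3 and Ȟ^2 ≅ 0

nerve simplices:
  V12={b,d,g,i} V14={k,l,o} V23={p} V34={f,h}
C dims 4,4; δ0: rk_F3 3
degree 0: 4−3−0 = 1 → Ȟ^0 ≅ Z/3
degree 1: 4−0−3 = 1 → Ȟ^1 ≅ Z/3
degree 2: 0−0−0 = 0 → Ȟ^2 ≅ 0


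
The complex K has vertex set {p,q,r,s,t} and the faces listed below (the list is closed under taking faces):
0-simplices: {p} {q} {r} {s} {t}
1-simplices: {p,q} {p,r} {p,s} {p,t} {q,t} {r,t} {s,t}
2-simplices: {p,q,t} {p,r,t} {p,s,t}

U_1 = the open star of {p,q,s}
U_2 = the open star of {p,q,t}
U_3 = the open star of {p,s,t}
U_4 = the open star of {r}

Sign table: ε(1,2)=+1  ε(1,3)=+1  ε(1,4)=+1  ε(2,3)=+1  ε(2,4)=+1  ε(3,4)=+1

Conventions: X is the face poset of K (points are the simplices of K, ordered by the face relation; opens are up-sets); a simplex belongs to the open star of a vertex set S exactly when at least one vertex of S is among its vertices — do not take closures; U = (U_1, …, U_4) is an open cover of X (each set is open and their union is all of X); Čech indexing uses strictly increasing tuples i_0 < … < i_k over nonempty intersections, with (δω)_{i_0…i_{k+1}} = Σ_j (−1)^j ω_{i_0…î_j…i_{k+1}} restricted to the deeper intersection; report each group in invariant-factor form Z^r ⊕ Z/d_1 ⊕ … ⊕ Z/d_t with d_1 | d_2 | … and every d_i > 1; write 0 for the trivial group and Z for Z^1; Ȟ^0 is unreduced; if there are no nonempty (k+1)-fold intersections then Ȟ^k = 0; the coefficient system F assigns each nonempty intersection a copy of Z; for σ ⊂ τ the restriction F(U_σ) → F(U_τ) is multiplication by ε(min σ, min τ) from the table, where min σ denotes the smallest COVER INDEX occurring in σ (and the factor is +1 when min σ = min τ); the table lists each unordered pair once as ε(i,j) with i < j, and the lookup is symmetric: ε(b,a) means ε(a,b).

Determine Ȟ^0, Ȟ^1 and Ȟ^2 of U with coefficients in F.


nerve simplices:
  U1={{p},{q},{s},{p,q},{p,r},{p,s},{p,t},{q,t},{s,t},{p,q,t},{p,r,t},{p,s,t}} U2={{p},{q},{t},{p,q},{p,r},{p,s},{p,t},{q,t},{r,t},{s,t},{p,q,t},{p,r,t},{p,s,t}} U3={{p},{s},{t},{p,q},{p,r},{p,s},{p,t},{q,t},{r,t},{s,t},{p,q,t},{p,r,t},{p,s,t}} U4={{r},{p,r},{r,t},{p,r,t}}
  U12={{p},{q},{p,q},{p,r},{p,s},{p,t},{q,t},{s,t},{p,q,t},{p,r,t},{p,s,t}} U13={{p},{s},{p,q},{p,r},{p,s},{p,t},{q,t},{s,t},{p,q,t},{p,r,t},{p,s,t}} U14={{p,r},{p,r,t}} U23={{p},{t},{p,q},{p,r},{p,s},{p,t},{q,t},{r,t},{s,t},{p,q,t},{p,r,t},{p,s,t}} U24={{p,r},{r,t},{p,r,t}} U34={{p,r},{r,t},{p,r,t}}
  U123={{p},{p,q},{p,r},{p,s},{p,t},{q,t},{s,t},{p,q,t},{p,r,t},{p,s,t}} U124={{p,r},{p,r,t}} U134={{p,r},{p,r,t}} U234={{p,r},{r,t},{p,r,t}}
  U1234={{p,r},{p,r,t}}
C dims 4,6,4,1; δ0: rk 3, SNF 1^3; δ1: rk 3, SNF 1^3; δ2: rk 1, SNF 1^1
degree 0: 4−3−0 = 1 → Ȟ^0 ≅ Z
degree 1: 6−3−3 = 0 → Ȟ^1 ≅ 0
degree 2: 4−1−3 = 0 → Ȟ^2 ≅ 0

Ȟ^0(U;F) ≅ Z,  Ȟ^1(U;F) ≅ 0,  Ȟ^2(U;F) ≅ 0


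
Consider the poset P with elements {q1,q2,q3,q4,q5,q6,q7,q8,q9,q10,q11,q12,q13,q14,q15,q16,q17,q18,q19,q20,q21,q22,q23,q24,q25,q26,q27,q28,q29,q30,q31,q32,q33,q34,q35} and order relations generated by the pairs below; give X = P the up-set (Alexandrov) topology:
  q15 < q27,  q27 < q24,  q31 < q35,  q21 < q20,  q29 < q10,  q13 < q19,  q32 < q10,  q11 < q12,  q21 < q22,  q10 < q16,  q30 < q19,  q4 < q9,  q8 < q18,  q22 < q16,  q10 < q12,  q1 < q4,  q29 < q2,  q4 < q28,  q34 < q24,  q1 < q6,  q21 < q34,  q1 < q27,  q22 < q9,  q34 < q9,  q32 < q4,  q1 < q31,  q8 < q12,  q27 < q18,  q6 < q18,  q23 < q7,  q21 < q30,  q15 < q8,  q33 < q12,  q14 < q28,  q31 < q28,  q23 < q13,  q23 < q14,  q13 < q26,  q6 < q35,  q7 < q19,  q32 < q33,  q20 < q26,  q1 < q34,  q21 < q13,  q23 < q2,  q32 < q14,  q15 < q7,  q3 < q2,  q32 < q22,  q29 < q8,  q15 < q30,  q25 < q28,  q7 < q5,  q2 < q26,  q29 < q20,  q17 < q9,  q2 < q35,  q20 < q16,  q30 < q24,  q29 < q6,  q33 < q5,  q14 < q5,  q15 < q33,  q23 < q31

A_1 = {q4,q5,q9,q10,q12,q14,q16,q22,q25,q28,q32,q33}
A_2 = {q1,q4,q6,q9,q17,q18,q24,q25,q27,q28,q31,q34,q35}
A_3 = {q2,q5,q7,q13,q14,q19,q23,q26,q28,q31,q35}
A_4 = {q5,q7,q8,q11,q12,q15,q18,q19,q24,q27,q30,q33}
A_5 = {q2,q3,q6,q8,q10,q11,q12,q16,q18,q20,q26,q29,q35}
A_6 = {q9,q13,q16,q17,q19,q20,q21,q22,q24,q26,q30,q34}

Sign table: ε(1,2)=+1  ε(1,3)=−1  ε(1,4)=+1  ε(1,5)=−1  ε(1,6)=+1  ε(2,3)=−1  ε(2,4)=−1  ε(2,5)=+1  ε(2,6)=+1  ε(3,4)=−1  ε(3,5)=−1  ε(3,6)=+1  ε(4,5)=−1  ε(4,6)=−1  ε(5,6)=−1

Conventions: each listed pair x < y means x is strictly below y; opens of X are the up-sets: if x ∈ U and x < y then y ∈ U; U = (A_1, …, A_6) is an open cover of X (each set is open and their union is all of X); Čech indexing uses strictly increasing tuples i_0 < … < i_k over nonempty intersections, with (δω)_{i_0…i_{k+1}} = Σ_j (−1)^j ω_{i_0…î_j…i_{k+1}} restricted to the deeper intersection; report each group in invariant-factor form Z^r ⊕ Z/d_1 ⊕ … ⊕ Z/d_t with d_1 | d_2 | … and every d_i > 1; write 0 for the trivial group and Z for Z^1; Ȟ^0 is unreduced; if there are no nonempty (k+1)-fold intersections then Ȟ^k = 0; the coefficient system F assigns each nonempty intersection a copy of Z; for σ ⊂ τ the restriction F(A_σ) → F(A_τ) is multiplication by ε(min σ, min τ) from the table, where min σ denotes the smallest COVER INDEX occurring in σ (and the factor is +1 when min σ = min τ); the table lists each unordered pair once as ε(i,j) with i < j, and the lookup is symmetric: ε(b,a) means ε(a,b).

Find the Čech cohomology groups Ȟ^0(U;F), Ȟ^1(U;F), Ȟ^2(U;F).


Ȟ^0 = 0, Ȟ^1 = Z/2 and Ȟ^2 = Z

intersection data:
  A12={q4,q9,q25,q28} A13={q5,q14,q28} A14={q5,q12,q33} A15={q10,q12,q16} A16={q9,q16,q22} A23={q28,q31,q35} A24={q18,q24,q27} A25={q6,q18,q35} A26={q9,q17,q24,q34} A34={q5,q7,q19} A35={q2,q26,q35} A36={q13,q19,q26} A45={q8,q11,q12,q18} A46={q19,q24,q30} A56={q16,q20,q26}
  A123={q28} A126={q9} A134={q5} A145={q12} A156={q16} A235={q35} A245={q18} A246={q24} A346={q19} A356={q26}
C dims 6,15,10; δ0: rk 6, SNF 1^5·2; δ1: rk 9, SNF 1^9
Ȟ^0 = (6 − 6) − 0 = 0, so Ȟ^0 ≅ 0
Ȟ^1 = (15 − 9) − 6 = 0 plus torsion [2], so Ȟ^1 ≅ Z/2
Ȟ^2 = (10 − 0) − 9 = 1, so Ȟ^2 ≅ Z


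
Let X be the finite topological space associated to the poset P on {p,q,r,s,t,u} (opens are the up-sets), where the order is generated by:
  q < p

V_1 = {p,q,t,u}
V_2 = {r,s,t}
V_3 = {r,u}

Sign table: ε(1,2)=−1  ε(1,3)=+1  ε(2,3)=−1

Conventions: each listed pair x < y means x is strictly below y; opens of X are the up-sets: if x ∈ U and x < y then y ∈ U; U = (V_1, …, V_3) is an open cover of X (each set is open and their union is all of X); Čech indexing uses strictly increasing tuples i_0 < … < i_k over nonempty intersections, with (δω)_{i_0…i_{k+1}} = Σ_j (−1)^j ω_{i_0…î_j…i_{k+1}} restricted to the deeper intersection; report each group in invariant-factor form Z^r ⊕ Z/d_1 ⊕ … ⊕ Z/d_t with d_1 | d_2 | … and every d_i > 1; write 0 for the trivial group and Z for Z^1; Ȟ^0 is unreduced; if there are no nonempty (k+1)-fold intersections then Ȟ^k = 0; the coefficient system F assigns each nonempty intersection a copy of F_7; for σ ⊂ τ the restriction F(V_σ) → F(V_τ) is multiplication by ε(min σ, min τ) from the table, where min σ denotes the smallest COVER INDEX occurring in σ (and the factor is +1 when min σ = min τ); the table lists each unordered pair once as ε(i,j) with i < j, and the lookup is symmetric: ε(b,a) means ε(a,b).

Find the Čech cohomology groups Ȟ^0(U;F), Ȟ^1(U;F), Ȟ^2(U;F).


Ȟ^0 = Z/7; Ȟ^1 = Z/7; Ȟ^2 = 0

nerve simplices:
  V12={t} V13={u} V23={r}
C dims 3,3; δ0: rk_F7 2
degree 0: 3−2−0 = 1 → Ȟ^0 ≅ Z/7
degree 1: 3−0−2 = 1 → Ȟ^1 ≅ Z/7
degree 2: 0−0−0 = 0 → Ȟ^2 ≅ 0


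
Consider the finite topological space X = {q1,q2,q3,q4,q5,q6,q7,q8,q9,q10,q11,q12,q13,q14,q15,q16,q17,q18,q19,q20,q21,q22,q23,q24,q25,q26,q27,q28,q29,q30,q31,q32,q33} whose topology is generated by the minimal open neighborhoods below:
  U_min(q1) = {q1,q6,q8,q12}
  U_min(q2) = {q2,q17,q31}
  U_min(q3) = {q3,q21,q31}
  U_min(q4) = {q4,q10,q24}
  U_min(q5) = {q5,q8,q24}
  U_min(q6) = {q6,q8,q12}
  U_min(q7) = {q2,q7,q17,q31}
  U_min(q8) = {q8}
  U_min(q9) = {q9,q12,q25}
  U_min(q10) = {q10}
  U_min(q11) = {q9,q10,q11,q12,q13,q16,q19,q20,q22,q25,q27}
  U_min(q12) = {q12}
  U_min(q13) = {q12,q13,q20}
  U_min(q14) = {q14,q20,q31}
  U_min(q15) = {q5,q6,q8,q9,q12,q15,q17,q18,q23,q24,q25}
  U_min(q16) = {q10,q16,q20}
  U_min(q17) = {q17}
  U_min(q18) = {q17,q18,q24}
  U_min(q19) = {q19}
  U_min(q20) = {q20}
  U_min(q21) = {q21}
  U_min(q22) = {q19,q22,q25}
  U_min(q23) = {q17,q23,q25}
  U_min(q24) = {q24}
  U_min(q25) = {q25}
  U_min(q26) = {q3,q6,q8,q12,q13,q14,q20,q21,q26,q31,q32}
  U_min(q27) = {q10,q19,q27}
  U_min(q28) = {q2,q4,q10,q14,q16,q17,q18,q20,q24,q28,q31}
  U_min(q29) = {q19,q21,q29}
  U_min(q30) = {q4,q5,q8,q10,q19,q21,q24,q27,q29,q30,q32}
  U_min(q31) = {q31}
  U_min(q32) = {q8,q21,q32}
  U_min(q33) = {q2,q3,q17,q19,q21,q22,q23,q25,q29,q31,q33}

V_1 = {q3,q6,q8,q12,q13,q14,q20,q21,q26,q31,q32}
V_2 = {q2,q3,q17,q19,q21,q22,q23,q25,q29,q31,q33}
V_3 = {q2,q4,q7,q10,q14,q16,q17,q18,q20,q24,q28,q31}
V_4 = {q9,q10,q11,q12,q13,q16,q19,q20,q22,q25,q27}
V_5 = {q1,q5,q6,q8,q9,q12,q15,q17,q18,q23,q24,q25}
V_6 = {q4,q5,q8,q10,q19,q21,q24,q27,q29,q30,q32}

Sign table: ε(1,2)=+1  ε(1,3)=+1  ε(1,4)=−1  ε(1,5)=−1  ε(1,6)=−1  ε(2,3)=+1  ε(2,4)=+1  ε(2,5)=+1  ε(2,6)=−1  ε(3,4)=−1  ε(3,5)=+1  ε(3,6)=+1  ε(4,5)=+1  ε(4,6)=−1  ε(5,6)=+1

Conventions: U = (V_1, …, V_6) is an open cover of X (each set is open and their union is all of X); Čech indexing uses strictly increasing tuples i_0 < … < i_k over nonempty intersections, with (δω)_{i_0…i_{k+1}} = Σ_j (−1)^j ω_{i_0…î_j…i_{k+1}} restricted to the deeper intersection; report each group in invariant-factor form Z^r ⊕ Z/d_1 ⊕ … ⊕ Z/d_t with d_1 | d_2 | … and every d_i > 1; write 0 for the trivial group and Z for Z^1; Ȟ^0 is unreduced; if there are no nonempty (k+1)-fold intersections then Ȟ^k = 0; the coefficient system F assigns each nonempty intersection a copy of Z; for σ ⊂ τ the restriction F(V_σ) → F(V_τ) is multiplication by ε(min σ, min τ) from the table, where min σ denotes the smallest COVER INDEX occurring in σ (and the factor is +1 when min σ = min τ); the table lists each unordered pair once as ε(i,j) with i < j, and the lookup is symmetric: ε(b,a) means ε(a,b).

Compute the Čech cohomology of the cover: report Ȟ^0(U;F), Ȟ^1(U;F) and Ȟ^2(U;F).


Ȟ^0 ≅ 0; Ȟ^1 ≅ Z/2; Ȟ^2 ≅ Z

nonempty intersections:
  V12={q3,q21,q31} V13={q14,q20,q31} V14={q12,q13,q20} V15={q6,q8,q12} V16={q8,q21,q32} V23={q2,q17,q31} V24={q19,q22,q25} V25={q17,q23,q25} V26={q19,q21,q29} V34={q10,q16,q20} V35={q17,q18,q24} V36={q4,q10,q24} V45={q9,q12,q25} V46={q10,q19,q27} V56={q5,q8,q24}
  V123={q31} V126={q21} V134={q20} V145={q12} V156={q8} V235={q17} V245={q25} V246={q19} V346={q10} V356={q24}
C dims 6,15,10; δ0: rk 6, SNF 1^5·2; δ1: rk 9, SNF 1^9
Ȟ^0: (6−6)−0=0 ⇒ 0
Ȟ^1: (15−9)−6=0 plus torsion [2] ⇒ Z/2
Ȟ^2: (10−0)−9=1 ⇒ Z


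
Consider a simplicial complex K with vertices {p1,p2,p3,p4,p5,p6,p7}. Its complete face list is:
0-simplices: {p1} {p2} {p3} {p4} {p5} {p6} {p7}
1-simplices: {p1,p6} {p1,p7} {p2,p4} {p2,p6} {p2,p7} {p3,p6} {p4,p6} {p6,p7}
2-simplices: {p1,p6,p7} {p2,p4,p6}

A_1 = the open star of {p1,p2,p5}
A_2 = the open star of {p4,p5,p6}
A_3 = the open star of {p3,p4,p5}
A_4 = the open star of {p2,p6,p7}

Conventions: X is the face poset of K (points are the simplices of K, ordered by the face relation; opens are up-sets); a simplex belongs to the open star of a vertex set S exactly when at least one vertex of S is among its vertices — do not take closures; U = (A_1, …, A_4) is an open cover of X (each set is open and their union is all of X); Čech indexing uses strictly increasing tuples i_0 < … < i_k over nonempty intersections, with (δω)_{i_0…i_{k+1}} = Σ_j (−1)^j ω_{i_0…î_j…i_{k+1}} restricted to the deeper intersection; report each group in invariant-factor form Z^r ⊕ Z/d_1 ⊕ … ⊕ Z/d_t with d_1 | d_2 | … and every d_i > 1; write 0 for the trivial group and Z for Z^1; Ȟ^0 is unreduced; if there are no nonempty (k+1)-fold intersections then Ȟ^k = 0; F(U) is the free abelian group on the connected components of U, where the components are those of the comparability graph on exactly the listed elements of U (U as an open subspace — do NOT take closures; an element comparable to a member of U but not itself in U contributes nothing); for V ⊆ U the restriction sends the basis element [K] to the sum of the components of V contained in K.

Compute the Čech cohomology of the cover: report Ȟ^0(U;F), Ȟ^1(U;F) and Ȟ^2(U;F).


Ȟ^0 = Z^2; Ȟ^1 = 0; Ȟ^2 = 0

intersection data:
  A1={{p1},{p2},{p5},{p1,p6},{p1,p7},{p2,p4},{p2,p6},{p2,p7},{p1,p6,p7},{p2,p4,p6}} A2={{p4},{p5},{p6},{p1,p6},{p2,p4},{p2,p6},{p3,p6},{p4,p6},{p6,p7},{p1,p6,p7},{p2,p4,p6}} A3={{p3},{p4},{p5},{p2,p4},{p3,p6},{p4,p6},{p2,p4,p6}} A4={{p2},{p6},{p7},{p1,p6},{p1,p7},{p2,p4},{p2,p6},{p2,p7},{p3,p6},{p4,p6},{p6,p7},{p1,p6,p7},{p2,p4,p6}}
  A12={{p5},{p1,p6},{p2,p4},{p2,p6},{p1,p6,p7},{p2,p4,p6}} A13={{p5},{p2,p4},{p2,p4,p6}} A14={{p2},{p1,p6},{p1,p7},{p2,p4},{p2,p6},{p2,p7},{p1,p6,p7},{p2,p4,p6}} A23={{p4},{p5},{p2,p4},{p3,p6},{p4,p6},{p2,p4,p6}} A24={{p6},{p1,p6},{p2,p4},{p2,p6},{p3,p6},{p4,p6},{p6,p7},{p1,p6,p7},{p2,p4,p6}} A34={{p2,p4},{p3,p6},{p4,p6},{p2,p4,p6}}
  A123={{p5},{p2,p4},{p2,p4,p6}} A124={{p1,p6},{p2,p4},{p2,p6},{p1,p6,p7},{p2,p4,p6}} A134={{p2,p4},{p2,p4,p6}} A234={{p2,p4},{p3,p6},{p4,p6},{p2,p4,p6}}
  A1234={{p2,p4},{p2,p4,p6}}
components per intersection:
  A1: {{p1},{p1,p6},{p1,p7},{p1,p6,p7}} {{p2},{p2,p4},{p2,p6},{p2,p7},{p2,p4,p6}} {{p5}}
  A2: {{p4},{p6},{p1,p6},{p2,p4},{p2,p6},{p3,p6},{p4,p6},{p6,p7},{p1,p6,p7},{p2,p4,p6}} {{p5}}
  A3: {{p3},{p3,p6}} {{p4},{p2,p4},{p4,p6},{p2,p4,p6}} {{p5}}
  A4: {{p2},{p6},{p7},{p1,p6},{p1,p7},{p2,p4},{p2,p6},{p2,p7},{p3,p6},{p4,p6},{p6,p7},{p1,p6,p7},{p2,p4,p6}}
  A12: {{p5}} {{p1,p6},{p1,p6,p7}} {{p2,p4},{p2,p6},{p2,p4,p6}}
  A13: {{p5}} {{p2,p4},{p2,p4,p6}}
  A14: {{p2},{p2,p4},{p2,p6},{p2,p7},{p2,p4,p6}} {{p1,p6},{p1,p7},{p1,p6,p7}}
  A23: {{p4},{p2,p4},{p4,p6},{p2,p4,p6}} {{p5}} {{p3,p6}}
  A24: {{p6},{p1,p6},{p2,p4},{p2,p6},{p3,p6},{p4,p6},{p6,p7},{p1,p6,p7},{p2,p4,p6}}
  A34: {{p2,p4},{p4,p6},{p2,p4,p6}} {{p3,p6}}
  A123: {{p5}} {{p2,p4},{p2,p4,p6}}
  A124: {{p1,p6},{p1,p6,p7}} {{p2,p4},{p2,p6},{p2,p4,p6}}
  A134: {{p2,p4},{p2,p4,p6}}
  A234: {{p2,p4},{p4,p6},{p2,p4,p6}} {{p3,p6}}
  A1234: {{p2,p4},{p2,p4,p6}}
C dims 9,13,7,1; δ0: rk 7, SNF 1^7; δ1: rk 6, SNF 1^6; δ2: rk 1, SNF 1^1
Ȟ^0 = (9 − 7) − 0 = 2, so Ȟ^0 ≅ Z^2
Ȟ^1 = (13 − 6) − 7 = 0, so Ȟ^1 ≅ 0
Ȟ^2 = (7 − 1) − 6 = 0, so Ȟ^2 ≅ 0
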